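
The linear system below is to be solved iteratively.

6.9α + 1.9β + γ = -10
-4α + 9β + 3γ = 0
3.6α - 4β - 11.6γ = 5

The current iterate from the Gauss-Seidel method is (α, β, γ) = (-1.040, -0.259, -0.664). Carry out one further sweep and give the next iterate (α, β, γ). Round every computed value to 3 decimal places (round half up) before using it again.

(-1.282, -0.348, -0.709)

One sweep:
  α = (-10 - (1.9)·-0.259 - (1)·-0.664) / (6.9) = -1.282
  β = (0 - (-4)·-1.282 - (3)·-0.664) / (9) = -0.348
  γ = (5 - (3.6)·-1.282 - (-4)·-0.348) / (-11.6) = -0.709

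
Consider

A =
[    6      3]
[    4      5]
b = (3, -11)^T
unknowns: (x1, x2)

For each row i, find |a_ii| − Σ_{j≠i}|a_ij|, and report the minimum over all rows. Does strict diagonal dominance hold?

1

row 1: |6| − (3) = 3
row 2: |5| − (4) = 1
minimum over rows = 1 → strictly diagonally dominant (convergence guaranteed)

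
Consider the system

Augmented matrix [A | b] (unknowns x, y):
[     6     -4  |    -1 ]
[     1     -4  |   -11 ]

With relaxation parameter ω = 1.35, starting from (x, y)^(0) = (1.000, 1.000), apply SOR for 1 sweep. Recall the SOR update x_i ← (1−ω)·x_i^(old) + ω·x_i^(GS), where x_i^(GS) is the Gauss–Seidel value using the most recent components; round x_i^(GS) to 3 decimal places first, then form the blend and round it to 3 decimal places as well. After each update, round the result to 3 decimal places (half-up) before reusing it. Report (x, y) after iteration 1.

(0.325, 3.472)

Iteration 1:
  x: GS value = (-1 - (-4)·1.000) / (6) = 0.500;  x ← (1−ω)·1.000 + ω·0.500 = 0.325
  y: GS value = (-11 - (1)·0.325) / (-4) = 2.831;  y ← (1−ω)·1.000 + ω·2.831 = 3.472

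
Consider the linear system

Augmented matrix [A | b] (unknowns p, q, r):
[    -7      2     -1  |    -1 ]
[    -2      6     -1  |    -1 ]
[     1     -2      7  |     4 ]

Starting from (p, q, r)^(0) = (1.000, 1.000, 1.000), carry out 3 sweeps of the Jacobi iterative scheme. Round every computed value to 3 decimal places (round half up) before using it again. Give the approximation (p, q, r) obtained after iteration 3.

(0.067, -0.017, 0.566)

Iteration 1:
  p = (-1 - (2)·1.000 - (-1)·1.000) / (-7) = 0.286
  q = (-1 - (-2)·1.000 - (-1)·1.000) / (6) = 0.333
  r = (4 - (1)·1.000 - (-2)·1.000) / (7) = 0.714
Iteration 2:
  p = (-1 - (2)·0.333 - (-1)·0.714) / (-7) = 0.136
  q = (-1 - (-2)·0.286 - (-1)·0.714) / (6) = 0.048
  r = (4 - (1)·0.286 - (-2)·0.333) / (7) = 0.626
Iteration 3:
  p = (-1 - (2)·0.048 - (-1)·0.626) / (-7) = 0.067
  q = (-1 - (-2)·0.136 - (-1)·0.626) / (6) = -0.017
  r = (4 - (1)·0.136 - (-2)·0.048) / (7) = 0.566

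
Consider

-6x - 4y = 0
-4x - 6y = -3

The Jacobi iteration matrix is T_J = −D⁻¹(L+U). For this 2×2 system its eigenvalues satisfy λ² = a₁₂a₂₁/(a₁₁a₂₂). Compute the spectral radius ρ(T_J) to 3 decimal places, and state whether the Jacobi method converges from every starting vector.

a₁₂a₂₁/(a₁₁a₂₂) = (-4)·(-4) / ((-6)·(-6)) = 0.444444
ρ = √|0.444444| = √0.444444 = 0.667
ρ < 1, so Jacobi converges

0.667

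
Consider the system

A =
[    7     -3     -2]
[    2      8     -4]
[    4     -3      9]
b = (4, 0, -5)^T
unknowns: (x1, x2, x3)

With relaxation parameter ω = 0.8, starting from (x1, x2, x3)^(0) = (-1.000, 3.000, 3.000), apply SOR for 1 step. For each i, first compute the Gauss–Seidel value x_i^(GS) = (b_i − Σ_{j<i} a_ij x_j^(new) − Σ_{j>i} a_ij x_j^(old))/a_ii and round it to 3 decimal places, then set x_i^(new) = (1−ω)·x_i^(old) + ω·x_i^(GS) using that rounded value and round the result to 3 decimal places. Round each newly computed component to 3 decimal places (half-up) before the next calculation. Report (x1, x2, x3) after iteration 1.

(1.971, 1.406, -0.170)

Iteration 1:
  x1: GS value = (4 - (-3)·3.000 - (-2)·3.000) / (7) = 2.714;  x1 ← (1−ω)·-1.000 + ω·2.714 = 1.971
  x2: GS value = (0 - (2)·1.971 - (-4)·3.000) / (8) = 1.007;  x2 ← (1−ω)·3.000 + ω·1.007 = 1.406
  x3: GS value = (-5 - (4)·1.971 - (-3)·1.406) / (9) = -0.963;  x3 ← (1−ω)·3.000 + ω·-0.963 = -0.170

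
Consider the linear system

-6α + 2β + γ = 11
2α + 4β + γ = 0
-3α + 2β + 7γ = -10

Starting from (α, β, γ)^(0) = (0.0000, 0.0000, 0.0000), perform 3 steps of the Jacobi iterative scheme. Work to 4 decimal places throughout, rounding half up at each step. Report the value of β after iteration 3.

Iteration 1:
  α = (11 - (2)·0.0000 - (1)·0.0000) / (-6) = -1.8333
  β = (0 - (2)·0.0000 - (1)·0.0000) / (4) = 0.0000
  γ = (-10 - (-3)·0.0000 - (2)·0.0000) / (7) = -1.4286
Iteration 2:
  α = (11 - (2)·0.0000 - (1)·-1.4286) / (-6) = -2.0714
  β = (0 - (2)·-1.8333 - (1)·-1.4286) / (4) = 1.2738
  γ = (-10 - (-3)·-1.8333 - (2)·0.0000) / (7) = -2.2143
Iteration 3:
  α = (11 - (2)·1.2738 - (1)·-2.2143) / (-6) = -1.7778
  β = (0 - (2)·-2.0714 - (1)·-2.2143) / (4) = 1.5893
  γ = (-10 - (-3)·-2.0714 - (2)·1.2738) / (7) = -2.6803

1.5893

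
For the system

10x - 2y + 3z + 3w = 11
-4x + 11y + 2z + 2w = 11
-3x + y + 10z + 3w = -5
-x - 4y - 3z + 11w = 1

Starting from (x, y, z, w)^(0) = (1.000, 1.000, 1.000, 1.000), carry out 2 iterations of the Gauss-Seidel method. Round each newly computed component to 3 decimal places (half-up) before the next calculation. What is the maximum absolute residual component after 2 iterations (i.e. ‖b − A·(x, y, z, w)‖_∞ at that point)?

1.521

Iteration 1:
  x = (11 - (-2)·1.000 - (3)·1.000 - (3)·1.000) / (10) = 0.700
  y = (11 - (-4)·0.700 - (2)·1.000 - (2)·1.000) / (11) = 0.891
  z = (-5 - (-3)·0.700 - (1)·0.891 - (3)·1.000) / (10) = -0.679
  w = (1 - (-1)·0.700 - (-4)·0.891 - (-3)·-0.679) / (11) = 0.293
Iteration 2:
  x = (11 - (-2)·0.891 - (3)·-0.679 - (3)·0.293) / (10) = 1.394
  y = (11 - (-4)·1.394 - (2)·-0.679 - (2)·0.293) / (11) = 1.577
  z = (-5 - (-3)·1.394 - (1)·1.577 - (3)·0.293) / (10) = -0.327
  w = (1 - (-1)·1.394 - (-4)·1.577 - (-3)·-0.327) / (11) = 0.702
Residual b − A·x = (-0.911, -1.521, -1.231, -0.001); ∞-norm = 1.521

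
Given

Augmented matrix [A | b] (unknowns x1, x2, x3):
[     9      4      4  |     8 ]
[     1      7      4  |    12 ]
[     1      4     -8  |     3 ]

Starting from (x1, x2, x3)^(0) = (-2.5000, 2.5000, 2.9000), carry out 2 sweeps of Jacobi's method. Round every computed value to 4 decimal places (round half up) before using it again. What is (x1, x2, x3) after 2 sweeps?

Iteration 1:
  x1 = (8 - (4)·2.5000 - (4)·2.9000) / (9) = -1.5111
  x2 = (12 - (1)·-2.5000 - (4)·2.9000) / (7) = 0.4143
  x3 = (3 - (1)·-2.5000 - (4)·2.5000) / (-8) = 0.5625
Iteration 2:
  x1 = (8 - (4)·0.4143 - (4)·0.5625) / (9) = 0.4548
  x2 = (12 - (1)·-1.5111 - (4)·0.5625) / (7) = 1.6087
  x3 = (3 - (1)·-1.5111 - (4)·0.4143) / (-8) = -0.3567

(0.4548, 1.6087, -0.3567)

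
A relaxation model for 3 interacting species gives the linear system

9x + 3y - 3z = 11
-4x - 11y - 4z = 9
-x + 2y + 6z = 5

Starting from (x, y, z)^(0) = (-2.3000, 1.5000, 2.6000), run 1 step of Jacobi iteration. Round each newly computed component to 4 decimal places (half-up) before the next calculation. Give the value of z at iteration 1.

-0.0500

Iteration 1:
  x = (11 - (3)·1.5000 - (-3)·2.6000) / (9) = 1.5889
  y = (9 - (-4)·-2.3000 - (-4)·2.6000) / (-11) = -0.9273
  z = (5 - (-1)·-2.3000 - (2)·1.5000) / (6) = -0.0500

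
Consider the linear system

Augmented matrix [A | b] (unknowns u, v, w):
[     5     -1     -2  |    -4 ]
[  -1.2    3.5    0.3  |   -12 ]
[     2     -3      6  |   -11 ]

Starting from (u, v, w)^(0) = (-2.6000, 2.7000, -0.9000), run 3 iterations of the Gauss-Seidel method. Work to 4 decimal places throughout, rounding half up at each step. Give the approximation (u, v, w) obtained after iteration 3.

(-2.7989, -4.1365, -2.9686)

Iteration 1:
  u = (-4 - (-1)·2.7000 - (-2)·-0.9000) / (5) = -0.6200
  v = (-12 - (-1.2)·-0.6200 - (0.3)·-0.9000) / (3.5) = -3.5640
  w = (-11 - (2)·-0.6200 - (-3)·-3.5640) / (6) = -3.4087
Iteration 2:
  u = (-4 - (-1)·-3.5640 - (-2)·-3.4087) / (5) = -2.8763
  v = (-12 - (-1.2)·-2.8763 - (0.3)·-3.4087) / (3.5) = -4.1226
  w = (-11 - (2)·-2.8763 - (-3)·-4.1226) / (6) = -2.9359
Iteration 3:
  u = (-4 - (-1)·-4.1226 - (-2)·-2.9359) / (5) = -2.7989
  v = (-12 - (-1.2)·-2.7989 - (0.3)·-2.9359) / (3.5) = -4.1365
  w = (-11 - (2)·-2.7989 - (-3)·-4.1365) / (6) = -2.9686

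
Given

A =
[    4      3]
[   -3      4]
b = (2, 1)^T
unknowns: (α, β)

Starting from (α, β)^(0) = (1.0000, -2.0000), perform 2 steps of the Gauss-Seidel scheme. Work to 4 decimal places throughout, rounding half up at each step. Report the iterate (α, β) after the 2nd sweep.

(-0.8125, -0.3594)

Iteration 1:
  α = (2 - (3)·-2.0000) / (4) = 2.0000
  β = (1 - (-3)·2.0000) / (4) = 1.7500
Iteration 2:
  α = (2 - (3)·1.7500) / (4) = -0.8125
  β = (1 - (-3)·-0.8125) / (4) = -0.3594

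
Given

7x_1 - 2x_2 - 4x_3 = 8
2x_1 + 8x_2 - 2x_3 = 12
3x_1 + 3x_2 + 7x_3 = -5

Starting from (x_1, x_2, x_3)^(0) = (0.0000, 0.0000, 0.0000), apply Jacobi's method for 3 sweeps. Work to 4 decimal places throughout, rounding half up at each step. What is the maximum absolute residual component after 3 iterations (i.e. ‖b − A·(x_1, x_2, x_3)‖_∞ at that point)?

Iteration 1:
  x_1 = (8 - (-2)·0.0000 - (-4)·0.0000) / (7) = 1.1429
  x_2 = (12 - (2)·0.0000 - (-2)·0.0000) / (8) = 1.5000
  x_3 = (-5 - (3)·0.0000 - (3)·0.0000) / (7) = -0.7143
Iteration 2:
  x_1 = (8 - (-2)·1.5000 - (-4)·-0.7143) / (7) = 1.1633
  x_2 = (12 - (2)·1.1429 - (-2)·-0.7143) / (8) = 1.0357
  x_3 = (-5 - (3)·1.1429 - (3)·1.5000) / (7) = -1.8470
Iteration 3:
  x_1 = (8 - (-2)·1.0357 - (-4)·-1.8470) / (7) = 0.3833
  x_2 = (12 - (2)·1.1633 - (-2)·-1.8470) / (8) = 0.7474
  x_3 = (-5 - (3)·1.1633 - (3)·1.0357) / (7) = -1.6567
Residual b − A·x = (0.1849, 1.9408, 3.2048); ∞-norm = 3.2048

3.2048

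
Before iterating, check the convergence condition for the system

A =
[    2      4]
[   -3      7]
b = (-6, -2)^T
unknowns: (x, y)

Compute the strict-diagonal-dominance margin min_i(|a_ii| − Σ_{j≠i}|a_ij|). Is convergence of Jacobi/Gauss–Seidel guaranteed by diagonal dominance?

row 1: |2| − (4) = -2
row 2: |7| − (3) = 4
minimum over rows = -2 → not strictly diagonally dominant

-2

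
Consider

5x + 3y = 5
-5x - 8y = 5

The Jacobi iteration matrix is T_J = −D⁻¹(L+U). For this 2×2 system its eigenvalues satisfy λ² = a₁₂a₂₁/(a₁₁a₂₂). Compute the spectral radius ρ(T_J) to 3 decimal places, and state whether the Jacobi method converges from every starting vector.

0.612

a₁₂a₂₁/(a₁₁a₂₂) = (3)·(-5) / ((5)·(-8)) = 0.375000
ρ = √|0.375000| = √0.375000 = 0.612
ρ < 1, so Jacobi converges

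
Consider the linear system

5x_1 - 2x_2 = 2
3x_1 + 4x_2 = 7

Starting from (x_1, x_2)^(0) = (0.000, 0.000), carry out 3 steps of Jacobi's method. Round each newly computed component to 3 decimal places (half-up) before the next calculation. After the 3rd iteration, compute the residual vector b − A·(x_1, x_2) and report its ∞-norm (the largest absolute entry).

Iteration 1:
  x_1 = (2 - (-2)·0.000) / (5) = 0.400
  x_2 = (7 - (3)·0.000) / (4) = 1.750
Iteration 2:
  x_1 = (2 - (-2)·1.750) / (5) = 1.100
  x_2 = (7 - (3)·0.400) / (4) = 1.450
Iteration 3:
  x_1 = (2 - (-2)·1.450) / (5) = 0.980
  x_2 = (7 - (3)·1.100) / (4) = 0.925
Residual b − A·x = (-1.050, 0.360); ∞-norm = 1.050

1.050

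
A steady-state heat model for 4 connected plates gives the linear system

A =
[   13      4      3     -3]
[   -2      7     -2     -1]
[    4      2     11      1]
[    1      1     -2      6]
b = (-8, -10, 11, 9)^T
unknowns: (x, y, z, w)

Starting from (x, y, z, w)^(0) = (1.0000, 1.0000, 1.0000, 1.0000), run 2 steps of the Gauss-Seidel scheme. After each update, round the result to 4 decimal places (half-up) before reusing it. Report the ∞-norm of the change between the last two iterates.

Iteration 1:
  x = (-8 - (4)·1.0000 - (3)·1.0000 - (-3)·1.0000) / (13) = -0.9231
  y = (-10 - (-2)·-0.9231 - (-2)·1.0000 - (-1)·1.0000) / (7) = -1.2637
  z = (11 - (4)·-0.9231 - (2)·-1.2637 - (1)·1.0000) / (11) = 1.4745
  w = (9 - (1)·-0.9231 - (1)·-1.2637 - (-2)·1.4745) / (6) = 2.3560
Iteration 2:
  x = (-8 - (4)·-1.2637 - (3)·1.4745 - (-3)·2.3560) / (13) = -0.0231
  y = (-10 - (-2)·-0.0231 - (-2)·1.4745 - (-1)·2.3560) / (7) = -0.6773
  z = (11 - (4)·-0.0231 - (2)·-0.6773 - (1)·2.3560) / (11) = 0.9174
  w = (9 - (1)·-0.0231 - (1)·-0.6773 - (-2)·0.9174) / (6) = 1.9225
Change: (0.9000, 0.5864, -0.5571, -0.4335) → max |·| = 0.9000

0.9000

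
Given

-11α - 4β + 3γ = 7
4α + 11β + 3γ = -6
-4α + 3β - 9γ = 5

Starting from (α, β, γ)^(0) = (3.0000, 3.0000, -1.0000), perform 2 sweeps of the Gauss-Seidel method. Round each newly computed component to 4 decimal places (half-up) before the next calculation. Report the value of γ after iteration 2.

Iteration 1:
  α = (7 - (-4)·3.0000 - (3)·-1.0000) / (-11) = -2.0000
  β = (-6 - (4)·-2.0000 - (3)·-1.0000) / (11) = 0.4545
  γ = (5 - (-4)·-2.0000 - (3)·0.4545) / (-9) = 0.4848
Iteration 2:
  α = (7 - (-4)·0.4545 - (3)·0.4848) / (-11) = -0.6694
  β = (-6 - (4)·-0.6694 - (3)·0.4848) / (11) = -0.4343
  γ = (5 - (-4)·-0.6694 - (3)·-0.4343) / (-9) = -0.4028

-0.4028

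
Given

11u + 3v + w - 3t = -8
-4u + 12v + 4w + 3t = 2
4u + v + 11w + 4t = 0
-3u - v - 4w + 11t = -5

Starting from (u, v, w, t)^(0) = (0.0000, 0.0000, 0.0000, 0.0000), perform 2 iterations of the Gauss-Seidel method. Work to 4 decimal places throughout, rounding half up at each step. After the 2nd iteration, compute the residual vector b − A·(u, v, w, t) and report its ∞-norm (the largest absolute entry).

Iteration 1:
  u = (-8 - (3)·0.0000 - (1)·0.0000 - (-3)·0.0000) / (11) = -0.7273
  v = (2 - (-4)·-0.7273 - (4)·0.0000 - (3)·0.0000) / (12) = -0.0758
  w = (0 - (4)·-0.7273 - (1)·-0.0758 - (4)·0.0000) / (11) = 0.2714
  t = (-5 - (-3)·-0.7273 - (-1)·-0.0758 - (-4)·0.2714) / (11) = -0.5611
Iteration 2:
  u = (-8 - (3)·-0.0758 - (1)·0.2714 - (-3)·-0.5611) / (11) = -0.8843
  v = (2 - (-4)·-0.8843 - (4)·0.2714 - (3)·-0.5611) / (12) = -0.0783
  w = (0 - (4)·-0.8843 - (1)·-0.0783 - (4)·-0.5611) / (11) = 0.5327
  t = (-5 - (-3)·-0.8843 - (-1)·-0.0783 - (-4)·0.5327) / (11) = -0.5091
Residual b − A·x = (-0.0978, -1.2011, -0.2078, -0.0003); ∞-norm = 1.2011

1.2011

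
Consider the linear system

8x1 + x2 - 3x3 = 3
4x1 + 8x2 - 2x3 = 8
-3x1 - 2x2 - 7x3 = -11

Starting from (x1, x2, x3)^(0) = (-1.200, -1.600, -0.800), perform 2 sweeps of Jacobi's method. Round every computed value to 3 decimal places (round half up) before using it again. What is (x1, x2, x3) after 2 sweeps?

Iteration 1:
  x1 = (3 - (1)·-1.600 - (-3)·-0.800) / (8) = 0.275
  x2 = (8 - (4)·-1.200 - (-2)·-0.800) / (8) = 1.400
  x3 = (-11 - (-3)·-1.200 - (-2)·-1.600) / (-7) = 2.543
Iteration 2:
  x1 = (3 - (1)·1.400 - (-3)·2.543) / (8) = 1.154
  x2 = (8 - (4)·0.275 - (-2)·2.543) / (8) = 1.498
  x3 = (-11 - (-3)·0.275 - (-2)·1.400) / (-7) = 1.054

(1.154, 1.498, 1.054)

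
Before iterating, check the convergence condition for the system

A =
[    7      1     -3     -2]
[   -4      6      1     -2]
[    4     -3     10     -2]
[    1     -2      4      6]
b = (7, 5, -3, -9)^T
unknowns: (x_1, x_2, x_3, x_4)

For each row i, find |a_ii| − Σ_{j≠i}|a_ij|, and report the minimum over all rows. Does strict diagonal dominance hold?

-1

row 1: |7| − (1+3+2) = 1
row 2: |6| − (4+1+2) = -1
row 3: |10| − (4+3+2) = 1
row 4: |6| − (1+2+4) = -1
minimum over rows = -1 → not strictly diagonally dominant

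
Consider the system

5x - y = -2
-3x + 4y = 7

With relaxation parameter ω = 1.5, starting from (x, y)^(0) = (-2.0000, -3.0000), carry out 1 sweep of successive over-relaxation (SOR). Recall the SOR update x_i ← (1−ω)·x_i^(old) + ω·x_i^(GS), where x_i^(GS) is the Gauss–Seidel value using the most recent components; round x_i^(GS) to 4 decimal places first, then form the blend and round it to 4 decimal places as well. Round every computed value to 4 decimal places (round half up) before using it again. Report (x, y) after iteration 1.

(-0.5000, 3.5625)

Iteration 1:
  x: GS value = (-2 - (-1)·-3.0000) / (5) = -1.0000;  x ← (1−ω)·-2.0000 + ω·-1.0000 = -0.5000
  y: GS value = (7 - (-3)·-0.5000) / (4) = 1.3750;  y ← (1−ω)·-3.0000 + ω·1.3750 = 3.5625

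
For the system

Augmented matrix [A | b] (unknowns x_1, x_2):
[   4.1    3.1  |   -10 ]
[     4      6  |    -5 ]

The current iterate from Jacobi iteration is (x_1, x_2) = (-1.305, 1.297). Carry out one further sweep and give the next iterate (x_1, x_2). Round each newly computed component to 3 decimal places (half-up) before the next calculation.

(-3.420, 0.037)

One sweep:
  x_1 = (-10 - (3.1)·1.297) / (4.1) = -3.420
  x_2 = (-5 - (4)·-1.305) / (6) = 0.037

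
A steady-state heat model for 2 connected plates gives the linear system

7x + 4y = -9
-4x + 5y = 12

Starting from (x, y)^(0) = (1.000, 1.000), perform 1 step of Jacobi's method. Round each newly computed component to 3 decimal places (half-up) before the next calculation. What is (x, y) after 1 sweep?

(-1.857, 3.200)

Iteration 1:
  x = (-9 - (4)·1.000) / (7) = -1.857
  y = (12 - (-4)·1.000) / (5) = 3.200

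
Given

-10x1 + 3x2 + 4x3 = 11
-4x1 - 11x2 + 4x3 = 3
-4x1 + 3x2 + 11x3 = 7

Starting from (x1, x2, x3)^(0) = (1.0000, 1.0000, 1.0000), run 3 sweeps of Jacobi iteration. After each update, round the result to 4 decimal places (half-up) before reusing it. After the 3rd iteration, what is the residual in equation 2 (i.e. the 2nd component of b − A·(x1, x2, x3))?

Iteration 1:
  x1 = (11 - (3)·1.0000 - (4)·1.0000) / (-10) = -0.4000
  x2 = (3 - (-4)·1.0000 - (4)·1.0000) / (-11) = -0.2727
  x3 = (7 - (-4)·1.0000 - (3)·1.0000) / (11) = 0.7273
Iteration 2:
  x1 = (11 - (3)·-0.2727 - (4)·0.7273) / (-10) = -0.8909
  x2 = (3 - (-4)·-0.4000 - (4)·0.7273) / (-11) = 0.1372
  x3 = (7 - (-4)·-0.4000 - (3)·-0.2727) / (11) = 0.5653
Iteration 3:
  x1 = (11 - (3)·0.1372 - (4)·0.5653) / (-10) = -0.8327
  x2 = (3 - (-4)·-0.8909 - (4)·0.5653) / (-11) = 0.2568
  x3 = (7 - (-4)·-0.8909 - (3)·0.1372) / (11) = 0.2750
Residual b − A·x = (0.8026, 1.3940, -0.1262)

1.3940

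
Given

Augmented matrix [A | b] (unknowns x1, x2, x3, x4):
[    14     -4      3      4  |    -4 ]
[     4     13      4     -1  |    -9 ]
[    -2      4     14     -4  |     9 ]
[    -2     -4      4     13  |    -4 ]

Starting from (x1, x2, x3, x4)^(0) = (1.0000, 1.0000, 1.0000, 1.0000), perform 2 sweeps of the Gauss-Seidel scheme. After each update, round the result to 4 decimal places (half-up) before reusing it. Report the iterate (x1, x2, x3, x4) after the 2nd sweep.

(-0.4641, -0.9541, 0.5770, -0.8502)

Iteration 1:
  x1 = (-4 - (-4)·1.0000 - (3)·1.0000 - (4)·1.0000) / (14) = -0.5000
  x2 = (-9 - (4)·-0.5000 - (4)·1.0000 - (-1)·1.0000) / (13) = -0.7692
  x3 = (9 - (-2)·-0.5000 - (4)·-0.7692 - (-4)·1.0000) / (14) = 1.0769
  x4 = (-4 - (-2)·-0.5000 - (-4)·-0.7692 - (4)·1.0769) / (13) = -0.9526
Iteration 2:
  x1 = (-4 - (-4)·-0.7692 - (3)·1.0769 - (4)·-0.9526) / (14) = -0.4641
  x2 = (-9 - (4)·-0.4641 - (4)·1.0769 - (-1)·-0.9526) / (13) = -0.9541
  x3 = (9 - (-2)·-0.4641 - (4)·-0.9541 - (-4)·-0.9526) / (14) = 0.5770
  x4 = (-4 - (-2)·-0.4641 - (-4)·-0.9541 - (4)·0.5770) / (13) = -0.8502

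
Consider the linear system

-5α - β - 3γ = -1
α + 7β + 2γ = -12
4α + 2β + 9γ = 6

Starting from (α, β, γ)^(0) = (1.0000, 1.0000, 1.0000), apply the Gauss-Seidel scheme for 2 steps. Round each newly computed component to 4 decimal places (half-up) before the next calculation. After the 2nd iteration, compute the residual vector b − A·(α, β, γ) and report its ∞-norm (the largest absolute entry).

Iteration 1:
  α = (-1 - (-1)·1.0000 - (-3)·1.0000) / (-5) = -0.6000
  β = (-12 - (1)·-0.6000 - (2)·1.0000) / (7) = -1.9143
  γ = (6 - (4)·-0.6000 - (2)·-1.9143) / (9) = 1.3587
Iteration 2:
  α = (-1 - (-1)·-1.9143 - (-3)·1.3587) / (-5) = -0.2324
  β = (-12 - (1)·-0.2324 - (2)·1.3587) / (7) = -2.0693
  γ = (6 - (4)·-0.2324 - (2)·-2.0693) / (9) = 1.2298
Residual b − A·x = (-0.5419, 0.2579, 0.0000); ∞-norm = 0.5419

0.5419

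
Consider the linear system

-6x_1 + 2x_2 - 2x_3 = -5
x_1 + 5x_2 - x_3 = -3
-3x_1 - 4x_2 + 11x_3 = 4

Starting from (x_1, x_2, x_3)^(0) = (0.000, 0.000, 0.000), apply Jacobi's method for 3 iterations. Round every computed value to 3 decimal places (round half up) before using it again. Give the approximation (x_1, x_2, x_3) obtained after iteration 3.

Iteration 1:
  x_1 = (-5 - (2)·0.000 - (-2)·0.000) / (-6) = 0.833
  x_2 = (-3 - (1)·0.000 - (-1)·0.000) / (5) = -0.600
  x_3 = (4 - (-3)·0.000 - (-4)·0.000) / (11) = 0.364
Iteration 2:
  x_1 = (-5 - (2)·-0.600 - (-2)·0.364) / (-6) = 0.512
  x_2 = (-3 - (1)·0.833 - (-1)·0.364) / (5) = -0.694
  x_3 = (4 - (-3)·0.833 - (-4)·-0.600) / (11) = 0.373
Iteration 3:
  x_1 = (-5 - (2)·-0.694 - (-2)·0.373) / (-6) = 0.478
  x_2 = (-3 - (1)·0.512 - (-1)·0.373) / (5) = -0.628
  x_3 = (4 - (-3)·0.512 - (-4)·-0.694) / (11) = 0.251

(0.478, -0.628, 0.251)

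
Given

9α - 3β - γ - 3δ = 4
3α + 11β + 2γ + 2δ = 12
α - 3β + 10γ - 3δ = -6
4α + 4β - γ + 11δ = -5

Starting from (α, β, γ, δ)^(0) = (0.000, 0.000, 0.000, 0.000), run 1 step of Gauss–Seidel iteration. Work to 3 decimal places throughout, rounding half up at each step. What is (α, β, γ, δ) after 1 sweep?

Iteration 1:
  α = (4 - (-3)·0.000 - (-1)·0.000 - (-3)·0.000) / (9) = 0.444
  β = (12 - (3)·0.444 - (2)·0.000 - (2)·0.000) / (11) = 0.970
  γ = (-6 - (1)·0.444 - (-3)·0.970 - (-3)·0.000) / (10) = -0.353
  δ = (-5 - (4)·0.444 - (4)·0.970 - (-1)·-0.353) / (11) = -1.001

(0.444, 0.970, -0.353, -1.001)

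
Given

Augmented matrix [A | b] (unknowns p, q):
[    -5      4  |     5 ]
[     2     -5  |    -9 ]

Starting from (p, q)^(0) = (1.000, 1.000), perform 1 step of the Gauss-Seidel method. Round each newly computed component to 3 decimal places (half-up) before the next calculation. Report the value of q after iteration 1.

Iteration 1:
  p = (5 - (4)·1.000) / (-5) = -0.200
  q = (-9 - (2)·-0.200) / (-5) = 1.720

1.720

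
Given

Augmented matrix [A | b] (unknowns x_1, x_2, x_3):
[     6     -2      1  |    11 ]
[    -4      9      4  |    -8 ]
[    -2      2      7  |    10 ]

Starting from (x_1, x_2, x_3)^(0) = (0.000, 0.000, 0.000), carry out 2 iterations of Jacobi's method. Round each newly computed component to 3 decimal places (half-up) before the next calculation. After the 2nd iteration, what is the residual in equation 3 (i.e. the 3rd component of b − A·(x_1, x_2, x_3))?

Iteration 1:
  x_1 = (11 - (-2)·0.000 - (1)·0.000) / (6) = 1.833
  x_2 = (-8 - (-4)·0.000 - (4)·0.000) / (9) = -0.889
  x_3 = (10 - (-2)·0.000 - (2)·0.000) / (7) = 1.429
Iteration 2:
  x_1 = (11 - (-2)·-0.889 - (1)·1.429) / (6) = 1.299
  x_2 = (-8 - (-4)·1.833 - (4)·1.429) / (9) = -0.709
  x_3 = (10 - (-2)·1.833 - (2)·-0.889) / (7) = 2.206
Residual b − A·x = (-0.418, -5.247, -1.426)

-1.426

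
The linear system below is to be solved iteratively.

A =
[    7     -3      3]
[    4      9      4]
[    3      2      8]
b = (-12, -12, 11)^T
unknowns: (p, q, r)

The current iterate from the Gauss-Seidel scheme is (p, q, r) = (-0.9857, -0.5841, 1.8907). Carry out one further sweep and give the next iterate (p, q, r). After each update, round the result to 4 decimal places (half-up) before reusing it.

(-2.7749, -0.9404, 2.6507)

One sweep:
  p = (-12 - (-3)·-0.5841 - (3)·1.8907) / (7) = -2.7749
  q = (-12 - (4)·-2.7749 - (4)·1.8907) / (9) = -0.9404
  r = (11 - (3)·-2.7749 - (2)·-0.9404) / (8) = 2.6507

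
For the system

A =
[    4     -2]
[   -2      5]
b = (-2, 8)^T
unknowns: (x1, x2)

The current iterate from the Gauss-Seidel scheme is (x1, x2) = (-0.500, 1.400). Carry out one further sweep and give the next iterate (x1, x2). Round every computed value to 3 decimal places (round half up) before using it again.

(0.200, 1.680)

One sweep:
  x1 = (-2 - (-2)·1.400) / (4) = 0.200
  x2 = (8 - (-2)·0.200) / (5) = 1.680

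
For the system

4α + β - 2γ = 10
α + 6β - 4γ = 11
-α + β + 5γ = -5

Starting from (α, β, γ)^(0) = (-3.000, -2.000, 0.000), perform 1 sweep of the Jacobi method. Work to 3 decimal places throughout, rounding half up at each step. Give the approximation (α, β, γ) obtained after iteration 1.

Iteration 1:
  α = (10 - (1)·-2.000 - (-2)·0.000) / (4) = 3.000
  β = (11 - (1)·-3.000 - (-4)·0.000) / (6) = 2.333
  γ = (-5 - (-1)·-3.000 - (1)·-2.000) / (5) = -1.200

(3.000, 2.333, -1.200)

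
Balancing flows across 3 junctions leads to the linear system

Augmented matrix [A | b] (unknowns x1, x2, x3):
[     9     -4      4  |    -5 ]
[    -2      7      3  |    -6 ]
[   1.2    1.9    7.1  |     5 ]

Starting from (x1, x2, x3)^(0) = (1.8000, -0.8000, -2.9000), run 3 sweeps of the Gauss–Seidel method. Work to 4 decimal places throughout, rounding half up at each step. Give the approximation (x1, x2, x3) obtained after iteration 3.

Iteration 1:
  x1 = (-5 - (-4)·-0.8000 - (4)·-2.9000) / (9) = 0.3778
  x2 = (-6 - (-2)·0.3778 - (3)·-2.9000) / (7) = 0.4937
  x3 = (5 - (1.2)·0.3778 - (1.9)·0.4937) / (7.1) = 0.5083
Iteration 2:
  x1 = (-5 - (-4)·0.4937 - (4)·0.5083) / (9) = -0.5620
  x2 = (-6 - (-2)·-0.5620 - (3)·0.5083) / (7) = -1.2356
  x3 = (5 - (1.2)·-0.5620 - (1.9)·-1.2356) / (7.1) = 1.1299
Iteration 3:
  x1 = (-5 - (-4)·-1.2356 - (4)·1.1299) / (9) = -1.6069
  x2 = (-6 - (-2)·-1.6069 - (3)·1.1299) / (7) = -1.8005
  x3 = (5 - (1.2)·-1.6069 - (1.9)·-1.8005) / (7.1) = 1.4576

(-1.6069, -1.8005, 1.4576)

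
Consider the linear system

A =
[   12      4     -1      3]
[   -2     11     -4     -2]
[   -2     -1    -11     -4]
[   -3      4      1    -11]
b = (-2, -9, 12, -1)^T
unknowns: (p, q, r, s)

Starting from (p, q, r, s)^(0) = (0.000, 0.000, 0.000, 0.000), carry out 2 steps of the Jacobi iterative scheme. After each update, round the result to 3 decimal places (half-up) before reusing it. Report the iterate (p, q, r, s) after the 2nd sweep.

(-0.008, -1.229, -1.019, -0.260)

Iteration 1:
  p = (-2 - (4)·0.000 - (-1)·0.000 - (3)·0.000) / (12) = -0.167
  q = (-9 - (-2)·0.000 - (-4)·0.000 - (-2)·0.000) / (11) = -0.818
  r = (12 - (-2)·0.000 - (-1)·0.000 - (-4)·0.000) / (-11) = -1.091
  s = (-1 - (-3)·0.000 - (4)·0.000 - (1)·0.000) / (-11) = 0.091
Iteration 2:
  p = (-2 - (4)·-0.818 - (-1)·-1.091 - (3)·0.091) / (12) = -0.008
  q = (-9 - (-2)·-0.167 - (-4)·-1.091 - (-2)·0.091) / (11) = -1.229
  r = (12 - (-2)·-0.167 - (-1)·-0.818 - (-4)·0.091) / (-11) = -1.019
  s = (-1 - (-3)·-0.167 - (4)·-0.818 - (1)·-1.091) / (-11) = -0.260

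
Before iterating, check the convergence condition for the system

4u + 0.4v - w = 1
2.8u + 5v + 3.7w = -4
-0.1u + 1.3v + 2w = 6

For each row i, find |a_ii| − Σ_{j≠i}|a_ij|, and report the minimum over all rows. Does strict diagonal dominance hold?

row 1: |4| − (0.4+1) = 2.6
row 2: |5| − (2.8+3.7) = -1.5
row 3: |2| − (0.1+1.3) = 0.6
minimum over rows = -1.5 → not strictly diagonally dominant

-1.5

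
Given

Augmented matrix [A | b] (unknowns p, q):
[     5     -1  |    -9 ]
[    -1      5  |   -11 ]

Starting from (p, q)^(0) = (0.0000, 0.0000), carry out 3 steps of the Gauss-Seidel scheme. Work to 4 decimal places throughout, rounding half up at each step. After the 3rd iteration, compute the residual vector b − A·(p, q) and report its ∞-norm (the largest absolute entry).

Iteration 1:
  p = (-9 - (-1)·0.0000) / (5) = -1.8000
  q = (-11 - (-1)·-1.8000) / (5) = -2.5600
Iteration 2:
  p = (-9 - (-1)·-2.5600) / (5) = -2.3120
  q = (-11 - (-1)·-2.3120) / (5) = -2.6624
Iteration 3:
  p = (-9 - (-1)·-2.6624) / (5) = -2.3325
  q = (-11 - (-1)·-2.3325) / (5) = -2.6665
Residual b − A·x = (-0.0040, 0.0000); ∞-norm = 0.0040

0.0040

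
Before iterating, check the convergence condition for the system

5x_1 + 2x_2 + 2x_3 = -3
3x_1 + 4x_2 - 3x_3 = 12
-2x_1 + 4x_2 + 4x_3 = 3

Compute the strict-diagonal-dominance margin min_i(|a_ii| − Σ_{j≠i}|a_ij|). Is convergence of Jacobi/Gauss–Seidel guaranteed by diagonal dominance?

-2

row 1: |5| − (2+2) = 1
row 2: |4| − (3+3) = -2
row 3: |4| − (2+4) = -2
minimum over rows = -2 → not strictly diagonally dominant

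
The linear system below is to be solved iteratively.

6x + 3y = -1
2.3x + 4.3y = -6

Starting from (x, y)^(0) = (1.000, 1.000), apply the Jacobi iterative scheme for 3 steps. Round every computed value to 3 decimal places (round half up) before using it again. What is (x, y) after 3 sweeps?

(0.353, -1.822)

Iteration 1:
  x = (-1 - (3)·1.000) / (6) = -0.667
  y = (-6 - (2.3)·1.000) / (4.3) = -1.930
Iteration 2:
  x = (-1 - (3)·-1.930) / (6) = 0.798
  y = (-6 - (2.3)·-0.667) / (4.3) = -1.039
Iteration 3:
  x = (-1 - (3)·-1.039) / (6) = 0.353
  y = (-6 - (2.3)·0.798) / (4.3) = -1.822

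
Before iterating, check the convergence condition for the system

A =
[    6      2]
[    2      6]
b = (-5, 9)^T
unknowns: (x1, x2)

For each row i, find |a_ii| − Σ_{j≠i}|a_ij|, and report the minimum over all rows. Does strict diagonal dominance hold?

4

row 1: |6| − (2) = 4
row 2: |6| − (2) = 4
minimum over rows = 4 → strictly diagonally dominant (convergence guaranteed)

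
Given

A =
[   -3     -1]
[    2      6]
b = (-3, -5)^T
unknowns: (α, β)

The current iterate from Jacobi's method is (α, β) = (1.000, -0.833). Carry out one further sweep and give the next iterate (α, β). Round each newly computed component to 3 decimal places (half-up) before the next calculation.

One sweep:
  α = (-3 - (-1)·-0.833) / (-3) = 1.278
  β = (-5 - (2)·1.000) / (6) = -1.167

(1.278, -1.167)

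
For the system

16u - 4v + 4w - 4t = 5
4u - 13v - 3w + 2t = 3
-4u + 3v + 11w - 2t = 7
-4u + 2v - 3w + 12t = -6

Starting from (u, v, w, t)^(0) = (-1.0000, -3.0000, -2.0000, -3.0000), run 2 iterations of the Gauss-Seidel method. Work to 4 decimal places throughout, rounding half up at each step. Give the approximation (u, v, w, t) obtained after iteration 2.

(0.0453, -0.3103, 0.6165, -0.2791)

Iteration 1:
  u = (5 - (-4)·-3.0000 - (4)·-2.0000 - (-4)·-3.0000) / (16) = -0.6875
  v = (3 - (4)·-0.6875 - (-3)·-2.0000 - (2)·-3.0000) / (-13) = -0.4423
  w = (7 - (-4)·-0.6875 - (3)·-0.4423 - (-2)·-3.0000) / (11) = -0.0385
  t = (-6 - (-4)·-0.6875 - (2)·-0.4423 - (-3)·-0.0385) / (12) = -0.6651
Iteration 2:
  u = (5 - (-4)·-0.4423 - (4)·-0.0385 - (-4)·-0.6651) / (16) = 0.0453
  v = (3 - (4)·0.0453 - (-3)·-0.0385 - (2)·-0.6651) / (-13) = -0.3103
  w = (7 - (-4)·0.0453 - (3)·-0.3103 - (-2)·-0.6651) / (11) = 0.6165
  t = (-6 - (-4)·0.0453 - (2)·-0.3103 - (-3)·0.6165) / (12) = -0.2791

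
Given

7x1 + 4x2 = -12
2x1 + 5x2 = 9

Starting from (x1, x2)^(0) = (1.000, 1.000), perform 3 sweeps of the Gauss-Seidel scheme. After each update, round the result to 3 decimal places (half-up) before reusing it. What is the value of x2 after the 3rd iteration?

Iteration 1:
  x1 = (-12 - (4)·1.000) / (7) = -2.286
  x2 = (9 - (2)·-2.286) / (5) = 2.714
Iteration 2:
  x1 = (-12 - (4)·2.714) / (7) = -3.265
  x2 = (9 - (2)·-3.265) / (5) = 3.106
Iteration 3:
  x1 = (-12 - (4)·3.106) / (7) = -3.489
  x2 = (9 - (2)·-3.489) / (5) = 3.196

3.196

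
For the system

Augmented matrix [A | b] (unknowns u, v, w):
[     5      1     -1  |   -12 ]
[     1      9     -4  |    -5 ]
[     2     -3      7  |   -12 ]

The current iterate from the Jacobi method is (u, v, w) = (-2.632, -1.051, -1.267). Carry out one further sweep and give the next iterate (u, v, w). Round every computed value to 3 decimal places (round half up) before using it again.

One sweep:
  u = (-12 - (1)·-1.051 - (-1)·-1.267) / (5) = -2.443
  v = (-5 - (1)·-2.632 - (-4)·-1.267) / (9) = -0.826
  w = (-12 - (2)·-2.632 - (-3)·-1.051) / (7) = -1.413

(-2.443, -0.826, -1.413)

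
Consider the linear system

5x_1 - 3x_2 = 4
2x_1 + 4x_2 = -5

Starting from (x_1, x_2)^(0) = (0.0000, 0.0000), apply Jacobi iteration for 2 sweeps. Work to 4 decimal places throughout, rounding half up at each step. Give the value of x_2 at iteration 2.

-1.6500

Iteration 1:
  x_1 = (4 - (-3)·0.0000) / (5) = 0.8000
  x_2 = (-5 - (2)·0.0000) / (4) = -1.2500
Iteration 2:
  x_1 = (4 - (-3)·-1.2500) / (5) = 0.0500
  x_2 = (-5 - (2)·0.8000) / (4) = -1.6500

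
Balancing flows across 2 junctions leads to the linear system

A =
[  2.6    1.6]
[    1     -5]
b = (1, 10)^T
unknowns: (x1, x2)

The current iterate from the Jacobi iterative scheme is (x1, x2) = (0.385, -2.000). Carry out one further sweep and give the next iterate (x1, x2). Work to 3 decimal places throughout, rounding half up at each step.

(1.615, -1.923)

One sweep:
  x1 = (1 - (1.6)·-2.000) / (2.6) = 1.615
  x2 = (10 - (1)·0.385) / (-5) = -1.923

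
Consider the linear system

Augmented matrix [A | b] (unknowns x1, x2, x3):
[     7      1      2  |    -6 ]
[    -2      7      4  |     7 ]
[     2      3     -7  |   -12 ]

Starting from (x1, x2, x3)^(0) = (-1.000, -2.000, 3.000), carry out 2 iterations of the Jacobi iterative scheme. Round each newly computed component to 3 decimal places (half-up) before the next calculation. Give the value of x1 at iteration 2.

-0.877

Iteration 1:
  x1 = (-6 - (1)·-2.000 - (2)·3.000) / (7) = -1.429
  x2 = (7 - (-2)·-1.000 - (4)·3.000) / (7) = -1.000
  x3 = (-12 - (2)·-1.000 - (3)·-2.000) / (-7) = 0.571
Iteration 2:
  x1 = (-6 - (1)·-1.000 - (2)·0.571) / (7) = -0.877
  x2 = (7 - (-2)·-1.429 - (4)·0.571) / (7) = 0.265
  x3 = (-12 - (2)·-1.429 - (3)·-1.000) / (-7) = 0.877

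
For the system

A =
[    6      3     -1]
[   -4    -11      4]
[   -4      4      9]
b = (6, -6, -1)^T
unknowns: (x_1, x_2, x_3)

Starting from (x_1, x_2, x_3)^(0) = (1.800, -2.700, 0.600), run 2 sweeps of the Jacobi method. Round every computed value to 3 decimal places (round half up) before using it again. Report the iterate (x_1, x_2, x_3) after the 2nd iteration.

(1.260, 0.341, 0.929)

Iteration 1:
  x_1 = (6 - (3)·-2.700 - (-1)·0.600) / (6) = 2.450
  x_2 = (-6 - (-4)·1.800 - (4)·0.600) / (-11) = 0.109
  x_3 = (-1 - (-4)·1.800 - (4)·-2.700) / (9) = 1.889
Iteration 2:
  x_1 = (6 - (3)·0.109 - (-1)·1.889) / (6) = 1.260
  x_2 = (-6 - (-4)·2.450 - (4)·1.889) / (-11) = 0.341
  x_3 = (-1 - (-4)·2.450 - (4)·0.109) / (9) = 0.929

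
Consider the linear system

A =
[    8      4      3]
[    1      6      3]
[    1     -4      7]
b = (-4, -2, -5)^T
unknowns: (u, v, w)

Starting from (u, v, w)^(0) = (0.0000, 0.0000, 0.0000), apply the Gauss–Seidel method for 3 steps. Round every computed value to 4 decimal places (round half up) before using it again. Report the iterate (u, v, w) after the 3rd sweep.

(-0.2885, 0.0453, -0.6472)

Iteration 1:
  u = (-4 - (4)·0.0000 - (3)·0.0000) / (8) = -0.5000
  v = (-2 - (1)·-0.5000 - (3)·0.0000) / (6) = -0.2500
  w = (-5 - (1)·-0.5000 - (-4)·-0.2500) / (7) = -0.7857
Iteration 2:
  u = (-4 - (4)·-0.2500 - (3)·-0.7857) / (8) = -0.0804
  v = (-2 - (1)·-0.0804 - (3)·-0.7857) / (6) = 0.0729
  w = (-5 - (1)·-0.0804 - (-4)·0.0729) / (7) = -0.6611
Iteration 3:
  u = (-4 - (4)·0.0729 - (3)·-0.6611) / (8) = -0.2885
  v = (-2 - (1)·-0.2885 - (3)·-0.6611) / (6) = 0.0453
  w = (-5 - (1)·-0.2885 - (-4)·0.0453) / (7) = -0.6472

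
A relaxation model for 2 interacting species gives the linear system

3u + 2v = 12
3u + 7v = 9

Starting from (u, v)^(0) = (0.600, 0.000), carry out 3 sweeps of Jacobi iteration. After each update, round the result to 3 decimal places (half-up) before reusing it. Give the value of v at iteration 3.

-0.135

Iteration 1:
  u = (12 - (2)·0.000) / (3) = 4.000
  v = (9 - (3)·0.600) / (7) = 1.029
Iteration 2:
  u = (12 - (2)·1.029) / (3) = 3.314
  v = (9 - (3)·4.000) / (7) = -0.429
Iteration 3:
  u = (12 - (2)·-0.429) / (3) = 4.286
  v = (9 - (3)·3.314) / (7) = -0.135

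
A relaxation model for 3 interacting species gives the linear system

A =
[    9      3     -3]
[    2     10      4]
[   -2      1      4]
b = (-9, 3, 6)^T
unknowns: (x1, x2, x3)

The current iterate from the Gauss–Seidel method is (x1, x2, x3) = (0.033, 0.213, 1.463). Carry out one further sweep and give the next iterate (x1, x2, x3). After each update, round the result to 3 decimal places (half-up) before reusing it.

One sweep:
  x1 = (-9 - (3)·0.213 - (-3)·1.463) / (9) = -0.583
  x2 = (3 - (2)·-0.583 - (4)·1.463) / (10) = -0.169
  x3 = (6 - (-2)·-0.583 - (1)·-0.169) / (4) = 1.251

(-0.583, -0.169, 1.251)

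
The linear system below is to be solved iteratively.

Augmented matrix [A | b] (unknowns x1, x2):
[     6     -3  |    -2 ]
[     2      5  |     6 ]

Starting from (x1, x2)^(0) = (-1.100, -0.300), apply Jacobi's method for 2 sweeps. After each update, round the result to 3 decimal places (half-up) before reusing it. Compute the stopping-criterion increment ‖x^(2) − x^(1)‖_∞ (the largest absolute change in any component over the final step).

Iteration 1:
  x1 = (-2 - (-3)·-0.300) / (6) = -0.483
  x2 = (6 - (2)·-1.100) / (5) = 1.640
Iteration 2:
  x1 = (-2 - (-3)·1.640) / (6) = 0.487
  x2 = (6 - (2)·-0.483) / (5) = 1.393
Change: (0.970, -0.247) → max |·| = 0.970

0.970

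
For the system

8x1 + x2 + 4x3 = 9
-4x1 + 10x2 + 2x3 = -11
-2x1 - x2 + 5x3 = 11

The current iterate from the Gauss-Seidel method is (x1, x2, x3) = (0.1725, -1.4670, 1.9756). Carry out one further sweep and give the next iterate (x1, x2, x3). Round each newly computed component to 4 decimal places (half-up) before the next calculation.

One sweep:
  x1 = (9 - (1)·-1.4670 - (4)·1.9756) / (8) = 0.3206
  x2 = (-11 - (-4)·0.3206 - (2)·1.9756) / (10) = -1.3669
  x3 = (11 - (-2)·0.3206 - (-1)·-1.3669) / (5) = 2.0549

(0.3206, -1.3669, 2.0549)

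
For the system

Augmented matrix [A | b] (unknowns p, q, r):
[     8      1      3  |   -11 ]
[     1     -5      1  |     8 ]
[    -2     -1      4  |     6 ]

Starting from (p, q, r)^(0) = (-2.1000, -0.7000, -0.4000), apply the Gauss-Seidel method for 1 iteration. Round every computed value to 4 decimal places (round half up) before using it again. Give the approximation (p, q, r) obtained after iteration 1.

(-1.1375, -1.9075, 0.4544)

Iteration 1:
  p = (-11 - (1)·-0.7000 - (3)·-0.4000) / (8) = -1.1375
  q = (8 - (1)·-1.1375 - (1)·-0.4000) / (-5) = -1.9075
  r = (6 - (-2)·-1.1375 - (-1)·-1.9075) / (4) = 0.4544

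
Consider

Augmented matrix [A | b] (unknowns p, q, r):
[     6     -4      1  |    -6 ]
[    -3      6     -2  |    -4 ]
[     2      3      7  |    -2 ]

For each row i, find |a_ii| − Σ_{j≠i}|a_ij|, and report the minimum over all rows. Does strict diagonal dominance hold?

row 1: |6| − (4+1) = 1
row 2: |6| − (3+2) = 1
row 3: |7| − (2+3) = 2
minimum over rows = 1 → strictly diagonally dominant (convergence guaranteed)

1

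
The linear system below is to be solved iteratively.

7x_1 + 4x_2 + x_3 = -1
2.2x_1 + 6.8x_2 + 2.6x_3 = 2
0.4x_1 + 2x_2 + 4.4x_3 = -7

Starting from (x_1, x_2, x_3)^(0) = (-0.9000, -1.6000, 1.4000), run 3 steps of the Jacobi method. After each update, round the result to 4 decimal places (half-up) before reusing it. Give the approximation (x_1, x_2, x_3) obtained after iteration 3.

(-0.1382, 0.9503, -1.7710)

Iteration 1:
  x_1 = (-1 - (4)·-1.6000 - (1)·1.4000) / (7) = 0.5714
  x_2 = (2 - (2.2)·-0.9000 - (2.6)·1.4000) / (6.8) = 0.0500
  x_3 = (-7 - (0.4)·-0.9000 - (2)·-1.6000) / (4.4) = -0.7818
Iteration 2:
  x_1 = (-1 - (4)·0.0500 - (1)·-0.7818) / (7) = -0.0597
  x_2 = (2 - (2.2)·0.5714 - (2.6)·-0.7818) / (6.8) = 0.4082
  x_3 = (-7 - (0.4)·0.5714 - (2)·0.0500) / (4.4) = -1.6656
Iteration 3:
  x_1 = (-1 - (4)·0.4082 - (1)·-1.6656) / (7) = -0.1382
  x_2 = (2 - (2.2)·-0.0597 - (2.6)·-1.6656) / (6.8) = 0.9503
  x_3 = (-7 - (0.4)·-0.0597 - (2)·0.4082) / (4.4) = -1.7710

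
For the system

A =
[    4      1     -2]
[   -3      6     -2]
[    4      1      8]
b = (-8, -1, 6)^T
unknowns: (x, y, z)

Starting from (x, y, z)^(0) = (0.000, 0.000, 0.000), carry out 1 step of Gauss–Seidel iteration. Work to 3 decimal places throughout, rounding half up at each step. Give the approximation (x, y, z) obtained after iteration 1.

(-2.000, -1.167, 1.896)

Iteration 1:
  x = (-8 - (1)·0.000 - (-2)·0.000) / (4) = -2.000
  y = (-1 - (-3)·-2.000 - (-2)·0.000) / (6) = -1.167
  z = (6 - (4)·-2.000 - (1)·-1.167) / (8) = 1.896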